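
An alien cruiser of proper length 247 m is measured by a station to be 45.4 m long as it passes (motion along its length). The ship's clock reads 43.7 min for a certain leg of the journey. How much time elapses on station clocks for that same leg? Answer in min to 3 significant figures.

Length contraction ⇒ γ = L₀/L = 247/45.4 = 5.4405
Time dilation: Δt = γτ₀ = 5.4405 × 43.7 min = 238 min

Δt ≈ 238 min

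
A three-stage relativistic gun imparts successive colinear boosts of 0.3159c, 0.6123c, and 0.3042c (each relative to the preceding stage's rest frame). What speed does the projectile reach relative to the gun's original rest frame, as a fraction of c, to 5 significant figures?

Compose boost 2: (0.6123 + 0.3159)/(1 + 0.6123×0.3159) = 0.92820/1.193426 = 0.7777611
Compose boost 3: (0.3042 + 0.7777611)/(1 + 0.3042×0.7777611) = 1.081961/1.236595 = 0.87495

u ≈ 0.87495c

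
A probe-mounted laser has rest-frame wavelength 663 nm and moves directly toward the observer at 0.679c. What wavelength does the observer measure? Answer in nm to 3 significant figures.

Relativistic Doppler: λ_obs = λ_src √((1−β)/(1+β))
= 663 × √(0.32100/1.6790) = 663 × 0.43725 = 290 nm

λ_obs ≈ 290 nm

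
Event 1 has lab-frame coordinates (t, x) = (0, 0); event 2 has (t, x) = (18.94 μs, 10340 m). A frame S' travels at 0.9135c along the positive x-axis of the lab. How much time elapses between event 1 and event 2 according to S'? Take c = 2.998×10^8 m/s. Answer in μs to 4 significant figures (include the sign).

Δt' ≈ -30.89 μs

γ = 1/√(1 − 0.9135²) = 2.45798
Δt' = γ(Δt − vΔx/c²) = 2.45798 × (18.94 μs − 0.9135×10340 m / (2.998×10^8 m/s))
= 2.45798 × (-12.5663 μs) = -30.89 μs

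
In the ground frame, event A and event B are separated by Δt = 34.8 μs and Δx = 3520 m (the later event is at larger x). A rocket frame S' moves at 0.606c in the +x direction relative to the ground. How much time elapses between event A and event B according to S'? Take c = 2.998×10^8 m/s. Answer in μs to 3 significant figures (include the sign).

γ = 1/√(1 − 0.606²) = 1.2571
Δt' = γ(Δt − vΔx/c²) = 1.2571 × (34.8 μs − 0.606×3520 m / (2.998×10^8 m/s))
= 1.2571 × (27.685 μs) = 34.8 μs

Δt' ≈ 34.8 μs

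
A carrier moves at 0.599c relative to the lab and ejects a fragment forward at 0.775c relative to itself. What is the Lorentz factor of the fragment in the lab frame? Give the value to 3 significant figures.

γ ≈ 2.89

u_lab = (0.775 + 0.599)/(1 + 0.775×0.599) = 1.374/1.46422 = 0.938380
γ = 1/√(1 − 0.938380²) = 2.89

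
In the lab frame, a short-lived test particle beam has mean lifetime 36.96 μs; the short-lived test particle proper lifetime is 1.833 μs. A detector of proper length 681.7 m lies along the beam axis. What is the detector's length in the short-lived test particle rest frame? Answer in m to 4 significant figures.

L ≈ 33.81 m

Time dilation ⇒ γ = Δt/τ₀ = 36.96/1.833 = 20.1637
Length contraction: L = L₀/γ = 681.7/20.1637 = 33.81 m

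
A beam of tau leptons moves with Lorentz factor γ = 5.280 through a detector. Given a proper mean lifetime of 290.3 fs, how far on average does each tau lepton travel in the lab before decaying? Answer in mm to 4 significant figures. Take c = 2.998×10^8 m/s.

β = √(1 − 1/γ²) = √(1 − 1/5.280²) = 0.981901
Dilated lifetime: Δt = γτ₀ = 5.280 × 290.3 fs = 1532.78 fs
d = vΔt = 0.981901c × 1532.78 fs = 2.94374×10^8 m/s × 1.53278×10^-12 s = 0.4512 mm

d ≈ 0.4512 mm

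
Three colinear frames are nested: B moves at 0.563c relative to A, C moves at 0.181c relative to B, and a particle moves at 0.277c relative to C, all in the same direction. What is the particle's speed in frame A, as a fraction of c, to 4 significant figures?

u ≈ 0.8022c

Compose boost 2: (0.181 + 0.563)/(1 + 0.181×0.563) = 0.7440/1.10190 = 0.675196
Compose boost 3: (0.277 + 0.675196)/(1 + 0.277×0.675196) = 0.952196/1.18703 = 0.8022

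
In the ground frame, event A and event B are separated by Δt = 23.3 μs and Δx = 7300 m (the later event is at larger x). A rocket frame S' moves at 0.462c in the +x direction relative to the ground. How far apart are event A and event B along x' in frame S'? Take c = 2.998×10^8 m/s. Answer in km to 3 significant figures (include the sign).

γ = 1/√(1 − 0.462²) = 1.1275
Δx' = γ(Δx − vΔt) = 1.1275 × (7300 m − 0.462×(2.998×10^8 m/s)×23.3×10^-6 s)
= 1.1275 × (4072.8 m) = 4.59 km

Δx' ≈ 4.59 km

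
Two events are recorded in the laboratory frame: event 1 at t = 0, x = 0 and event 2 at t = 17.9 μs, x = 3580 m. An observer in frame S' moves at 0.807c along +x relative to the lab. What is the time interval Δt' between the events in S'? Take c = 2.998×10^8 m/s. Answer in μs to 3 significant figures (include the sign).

Δt' ≈ 14.0 μs

γ = 1/√(1 − 0.807²) = 1.6933
Δt' = γ(Δt − vΔx/c²) = 1.6933 × (17.9 μs − 0.807×3580 m / (2.998×10^8 m/s))
= 1.6933 × (8.2634 μs) = 14.0 μs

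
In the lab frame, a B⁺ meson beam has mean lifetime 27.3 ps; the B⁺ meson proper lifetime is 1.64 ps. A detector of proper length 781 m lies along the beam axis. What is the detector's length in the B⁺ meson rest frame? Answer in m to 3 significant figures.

Time dilation ⇒ γ = Δt/τ₀ = 27.3/1.64 = 16.646
Length contraction: L = L₀/γ = 781/16.646 = 46.9 m

L ≈ 46.9 m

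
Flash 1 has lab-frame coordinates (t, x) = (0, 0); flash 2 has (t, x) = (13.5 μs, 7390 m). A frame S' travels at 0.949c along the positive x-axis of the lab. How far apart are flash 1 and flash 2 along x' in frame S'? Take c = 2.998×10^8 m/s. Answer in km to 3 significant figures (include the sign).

Δx' ≈ 11.3 km

γ = 1/√(1 − 0.949²) = 3.1718
Δx' = γ(Δx − vΔt) = 3.1718 × (7390 m − 0.949×(2.998×10^8 m/s)×13.5×10^-6 s)
= 3.1718 × (3549.1 m) = 11.3 km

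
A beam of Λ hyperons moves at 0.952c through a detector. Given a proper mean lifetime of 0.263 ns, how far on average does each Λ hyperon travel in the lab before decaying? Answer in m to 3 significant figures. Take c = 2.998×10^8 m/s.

d ≈ 0.245 m

γ = 1/√(1 − 0.952²) = 3.2669
Dilated lifetime: Δt = γτ₀ = 3.2669 × 0.263 ns = 0.85920 ns
d = vΔt = 0.952c × 0.85920 ns = 2.8541×10^8 m/s × 8.5920×10^-10 s = 0.245 m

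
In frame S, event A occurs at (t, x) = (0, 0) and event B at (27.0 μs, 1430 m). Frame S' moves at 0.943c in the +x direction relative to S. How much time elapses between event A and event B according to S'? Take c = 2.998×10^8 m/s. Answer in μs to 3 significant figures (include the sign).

γ = 1/√(1 − 0.943²) = 3.0049
Δt' = γ(Δt − vΔx/c²) = 3.0049 × (27.0 μs − 0.943×1430 m / (2.998×10^8 m/s))
= 3.0049 × (22.502 μs) = 67.6 μs

Δt' ≈ 67.6 μs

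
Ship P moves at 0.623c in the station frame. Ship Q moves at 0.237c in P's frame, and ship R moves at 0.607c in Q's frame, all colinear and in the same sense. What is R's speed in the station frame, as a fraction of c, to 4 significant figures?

u ≈ 0.9323c

Compose boost 2: (0.237 + 0.623)/(1 + 0.237×0.623) = 0.8600/1.14765 = 0.749357
Compose boost 3: (0.607 + 0.749357)/(1 + 0.607×0.749357) = 1.35636/1.45486 = 0.9323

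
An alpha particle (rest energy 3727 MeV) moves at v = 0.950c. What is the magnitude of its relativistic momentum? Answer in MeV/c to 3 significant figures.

γ = 1/√(1 − 0.950²) = 3.2026
p = γβm₀c = 3.2026 × 0.950 × 3727 MeV/c = 11300 MeV/c

p ≈ 11300 MeV/c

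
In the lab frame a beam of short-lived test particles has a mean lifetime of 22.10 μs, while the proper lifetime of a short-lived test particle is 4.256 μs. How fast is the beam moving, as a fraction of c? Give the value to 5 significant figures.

β ≈ 0.98128

γ = Δt/τ₀ = 22.10/4.256 = 5.192669
β = √(1 − 1/γ²) = √(1 − 1/5.192669²) = 0.98128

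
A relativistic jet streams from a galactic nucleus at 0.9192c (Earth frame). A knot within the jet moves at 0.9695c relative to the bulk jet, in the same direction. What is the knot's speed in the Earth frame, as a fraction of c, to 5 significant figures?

u ≈ 0.99870c

Relativistic velocity addition: u = (u' + v)/(1 + u'v/c²)
= (0.9695 + 0.9192)/(1 + 0.9695×0.9192) = 1.8887/1.891164 = 0.99870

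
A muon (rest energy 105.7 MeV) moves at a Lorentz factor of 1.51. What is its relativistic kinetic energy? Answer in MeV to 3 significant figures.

γ = 1.51 (given)
K = (γ − 1)m₀c² = (1.51 − 1) × 105.7 MeV = 0.51000 × 105.7 MeV = 53.9 MeV

K ≈ 53.9 MeV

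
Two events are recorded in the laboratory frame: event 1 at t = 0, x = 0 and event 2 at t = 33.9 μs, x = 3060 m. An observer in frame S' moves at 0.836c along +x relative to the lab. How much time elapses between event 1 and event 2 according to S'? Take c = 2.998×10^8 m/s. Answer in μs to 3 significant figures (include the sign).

γ = 1/√(1 − 0.836²) = 1.8224
Δt' = γ(Δt − vΔx/c²) = 1.8224 × (33.9 μs − 0.836×3060 m / (2.998×10^8 m/s))
= 1.8224 × (25.367 μs) = 46.2 μs

Δt' ≈ 46.2 μs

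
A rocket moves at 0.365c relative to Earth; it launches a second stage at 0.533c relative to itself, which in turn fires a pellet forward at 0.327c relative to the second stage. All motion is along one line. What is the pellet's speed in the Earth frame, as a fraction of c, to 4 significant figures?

Compose boost 2: (0.533 + 0.365)/(1 + 0.533×0.365) = 0.8980/1.19454 = 0.751751
Compose boost 3: (0.327 + 0.751751)/(1 + 0.327×0.751751) = 1.07875/1.24582 = 0.8659

u ≈ 0.8659c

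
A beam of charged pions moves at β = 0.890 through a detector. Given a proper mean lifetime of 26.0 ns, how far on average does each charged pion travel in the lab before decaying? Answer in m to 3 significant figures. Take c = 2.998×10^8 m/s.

d ≈ 15.2 m

γ = 1/√(1 − 0.890²) = 2.1932
Dilated lifetime: Δt = γτ₀ = 2.1932 × 26.0 ns = 57.022 ns
d = vΔt = 0.890c × 57.022 ns = 2.6682×10^8 m/s × 5.7022×10^-8 s = 15.2 m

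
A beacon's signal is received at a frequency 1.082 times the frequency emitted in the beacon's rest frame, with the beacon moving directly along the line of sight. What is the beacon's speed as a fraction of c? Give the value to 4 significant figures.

β ≈ 0.07865

f_obs/f_src = √((1+β)/(1−β)) = 1.082  ⇒  (1+β)/(1−β) = 1.17072
β = |1 − D²|/(1 + D²) = |1 − 1.17072|/(1 + 1.17072) = 0.07865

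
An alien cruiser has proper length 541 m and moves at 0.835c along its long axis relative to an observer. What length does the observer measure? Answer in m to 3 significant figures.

L ≈ 298 m

γ = 1/√(1 − 0.835²) = 1.8174
Length contraction: L = L₀/γ = 541/1.8174 = 298 m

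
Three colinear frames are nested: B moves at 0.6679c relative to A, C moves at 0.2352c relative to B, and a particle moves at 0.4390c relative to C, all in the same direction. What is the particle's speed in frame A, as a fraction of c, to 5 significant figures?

u ≈ 0.90828c

Compose boost 2: (0.2352 + 0.6679)/(1 + 0.2352×0.6679) = 0.90310/1.157090 = 0.7804924
Compose boost 3: (0.4390 + 0.7804924)/(1 + 0.4390×0.7804924) = 1.219492/1.342636 = 0.90828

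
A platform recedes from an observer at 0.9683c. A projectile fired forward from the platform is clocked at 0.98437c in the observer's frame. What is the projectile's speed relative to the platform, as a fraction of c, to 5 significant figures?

u' ≈ 0.34312c

Inverse velocity addition: u' = (u − v)/(1 − uv/c²)
= (0.98437 − 0.9683)/(1 − 0.98437×0.9683) = 0.016070/0.04683453 = 0.34312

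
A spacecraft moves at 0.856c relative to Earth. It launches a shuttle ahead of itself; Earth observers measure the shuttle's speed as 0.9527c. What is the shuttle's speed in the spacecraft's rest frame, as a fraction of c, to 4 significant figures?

Inverse velocity addition: u' = (u − v)/(1 − uv/c²)
= (0.9527 − 0.856)/(1 − 0.9527×0.856) = 0.09670/0.184489 = 0.5242

u' ≈ 0.5242c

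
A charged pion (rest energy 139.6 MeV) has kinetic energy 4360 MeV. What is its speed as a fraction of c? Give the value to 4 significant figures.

γ = 1 + K/(m₀c²) = 1 + 4360/139.6 = 32.2321
β = √(1 − 1/γ²) = 0.9995

β ≈ 0.9995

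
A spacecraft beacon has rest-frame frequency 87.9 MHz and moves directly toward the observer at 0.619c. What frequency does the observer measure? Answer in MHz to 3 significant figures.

f_obs ≈ 181 MHz

Relativistic Doppler: f_obs = f_src √((1+β)/(1−β))
= 87.9 × √(1.6190/0.38100) = 87.9 × 2.0614 = 181 MHz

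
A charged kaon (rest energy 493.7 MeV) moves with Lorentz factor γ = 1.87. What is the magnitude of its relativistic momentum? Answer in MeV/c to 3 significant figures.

β = √(1 − 1/γ²) = √(1 − 1/1.87²) = 0.84500
p = γβm₀c = 1.87 × 0.84500 × 493.7 MeV/c = 780 MeV/c

p ≈ 780 MeV/c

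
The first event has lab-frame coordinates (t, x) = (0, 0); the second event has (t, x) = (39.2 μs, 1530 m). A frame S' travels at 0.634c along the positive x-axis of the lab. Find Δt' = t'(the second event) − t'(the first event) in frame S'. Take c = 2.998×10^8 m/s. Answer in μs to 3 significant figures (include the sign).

Δt' ≈ 46.5 μs

γ = 1/√(1 − 0.634²) = 1.2931
Δt' = γ(Δt − vΔx/c²) = 1.2931 × (39.2 μs − 0.634×1530 m / (2.998×10^8 m/s))
= 1.2931 × (35.964 μs) = 46.5 μs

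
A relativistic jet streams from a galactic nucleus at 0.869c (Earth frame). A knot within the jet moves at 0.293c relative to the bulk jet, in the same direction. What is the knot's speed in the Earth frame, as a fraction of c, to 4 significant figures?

Relativistic velocity addition: u = (u' + v)/(1 + u'v/c²)
= (0.293 + 0.869)/(1 + 0.293×0.869) = 1.162/1.25462 = 0.9262

u ≈ 0.9262c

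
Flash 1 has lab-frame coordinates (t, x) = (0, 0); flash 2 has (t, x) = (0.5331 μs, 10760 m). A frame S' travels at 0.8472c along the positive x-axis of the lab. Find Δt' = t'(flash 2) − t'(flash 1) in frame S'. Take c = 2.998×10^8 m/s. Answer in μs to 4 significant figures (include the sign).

γ = 1/√(1 − 0.8472²) = 1.88227
Δt' = γ(Δt − vΔx/c²) = 1.88227 × (0.5331 μs − 0.8472×10760 m / (2.998×10^8 m/s))
= 1.88227 × (-29.8734 μs) = -56.23 μs

Δt' ≈ -56.23 μs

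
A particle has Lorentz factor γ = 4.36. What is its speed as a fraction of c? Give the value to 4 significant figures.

β ≈ 0.9733

β = √(1 − 1/γ²) = √(1 − 1/4.36²) = √(0.947395) = 0.9733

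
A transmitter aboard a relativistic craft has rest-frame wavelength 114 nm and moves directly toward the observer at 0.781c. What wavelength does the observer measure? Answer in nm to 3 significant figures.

λ_obs ≈ 40.0 nm

Relativistic Doppler: λ_obs = λ_src √((1−β)/(1+β))
= 114 × √(0.21900/1.7810) = 114 × 0.35066 = 40.0 nm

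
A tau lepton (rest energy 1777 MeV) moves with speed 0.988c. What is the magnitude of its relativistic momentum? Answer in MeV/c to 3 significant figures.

γ = 1/√(1 − 0.988²) = 6.4744
p = γβm₀c = 6.4744 × 0.988 × 1777 MeV/c = 11400 MeV/c

p ≈ 11400 MeV/c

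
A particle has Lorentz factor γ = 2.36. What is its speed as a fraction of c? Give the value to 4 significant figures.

β = √(1 − 1/γ²) = √(1 − 1/2.36²) = √(0.820454) = 0.9058

β ≈ 0.9058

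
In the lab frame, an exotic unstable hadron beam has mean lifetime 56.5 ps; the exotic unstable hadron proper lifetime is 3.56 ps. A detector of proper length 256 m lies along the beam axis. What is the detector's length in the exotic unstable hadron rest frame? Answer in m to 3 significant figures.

L ≈ 16.1 m

Time dilation ⇒ γ = Δt/τ₀ = 56.5/3.56 = 15.871
Length contraction: L = L₀/γ = 256/15.871 = 16.1 m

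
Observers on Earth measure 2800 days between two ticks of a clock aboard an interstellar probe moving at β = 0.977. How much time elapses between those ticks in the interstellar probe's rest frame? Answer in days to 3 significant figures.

γ = 1/√(1 − 0.977²) = 4.6896
Proper time: τ₀ = Δt/γ = 2800/4.6896 = 597 days

τ₀ ≈ 597 days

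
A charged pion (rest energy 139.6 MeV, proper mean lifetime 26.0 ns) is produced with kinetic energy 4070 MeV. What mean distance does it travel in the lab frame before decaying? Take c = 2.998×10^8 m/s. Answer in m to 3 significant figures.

d ≈ 235 m

γ = 1 + K/(m₀c²) = 1 + 4070/139.6 = 30.155
β = √(1 − 1/γ²) = 0.99945
Dilated lifetime: γτ₀ = 30.155 × 26.0 ns = 784.02 ns
d = βc·γτ₀ = 0.99945 × (2.998×10^8 m/s) × 7.8402×10^-7 s = 235 m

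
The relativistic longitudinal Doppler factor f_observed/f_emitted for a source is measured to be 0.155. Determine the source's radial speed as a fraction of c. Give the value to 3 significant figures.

β ≈ 0.953

f_obs/f_src = √((1−β)/(1+β)) = 0.155  ⇒  (1−β)/(1+β) = 0.024025
β = |1 − D²|/(1 + D²) = |1 − 0.024025|/(1 + 0.024025) = 0.953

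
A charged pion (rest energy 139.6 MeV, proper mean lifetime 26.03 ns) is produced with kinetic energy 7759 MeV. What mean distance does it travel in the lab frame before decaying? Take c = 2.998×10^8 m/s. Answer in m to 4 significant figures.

γ = 1 + K/(m₀c²) = 1 + 7759/139.6 = 56.5802
β = √(1 − 1/γ²) = 0.999844
Dilated lifetime: γτ₀ = 56.5802 × 26.03 ns = 1472.78 ns
d = βc·γτ₀ = 0.999844 × (2.998×10^8 m/s) × 1.47278×10^-6 s = 441.5 m

d ≈ 441.5 m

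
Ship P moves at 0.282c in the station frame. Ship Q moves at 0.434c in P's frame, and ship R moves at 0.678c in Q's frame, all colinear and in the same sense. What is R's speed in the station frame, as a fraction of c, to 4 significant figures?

u ≈ 0.9186c

Compose boost 2: (0.434 + 0.282)/(1 + 0.434×0.282) = 0.7160/1.12239 = 0.637926
Compose boost 3: (0.678 + 0.637926)/(1 + 0.678×0.637926) = 1.31593/1.43251 = 0.9186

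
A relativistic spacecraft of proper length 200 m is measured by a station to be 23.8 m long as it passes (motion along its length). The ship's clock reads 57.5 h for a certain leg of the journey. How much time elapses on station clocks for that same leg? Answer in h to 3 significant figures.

Δt ≈ 483 h

Length contraction ⇒ γ = L₀/L = 200/23.8 = 8.4034
Time dilation: Δt = γτ₀ = 8.4034 × 57.5 h = 483 h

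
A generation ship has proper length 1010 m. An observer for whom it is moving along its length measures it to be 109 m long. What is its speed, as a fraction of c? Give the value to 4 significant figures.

γ = L₀/L = 1010/109 = 9.26606
β = √(1 − 1/γ²) = 0.9942

β ≈ 0.9942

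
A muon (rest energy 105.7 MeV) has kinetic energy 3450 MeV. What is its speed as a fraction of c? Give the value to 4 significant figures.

β ≈ 0.9996

γ = 1 + K/(m₀c²) = 1 + 3450/105.7 = 33.6395
β = √(1 − 1/γ²) = 0.9996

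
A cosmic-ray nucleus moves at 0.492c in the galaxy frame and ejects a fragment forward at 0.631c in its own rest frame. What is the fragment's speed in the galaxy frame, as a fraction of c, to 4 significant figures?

u ≈ 0.8570c

Compose boost 2: (0.631 + 0.492)/(1 + 0.631×0.492) = 1.123/1.31045 = 0.8570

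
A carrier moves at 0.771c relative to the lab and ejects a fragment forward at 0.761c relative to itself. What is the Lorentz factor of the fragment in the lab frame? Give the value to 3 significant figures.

u_lab = (0.761 + 0.771)/(1 + 0.761×0.771) = 1.532/1.58673 = 0.965507
γ = 1/√(1 − 0.965507²) = 3.84

γ ≈ 3.84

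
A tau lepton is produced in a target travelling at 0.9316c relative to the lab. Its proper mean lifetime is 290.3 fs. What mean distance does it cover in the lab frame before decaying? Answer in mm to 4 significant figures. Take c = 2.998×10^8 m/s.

γ = 1/√(1 − 0.9316²) = 2.75114
Dilated lifetime: Δt = γτ₀ = 2.75114 × 290.3 fs = 798.657 fs
d = vΔt = 0.9316c × 798.657 fs = 2.79294×10^8 m/s × 7.98657×10^-13 s = 0.2231 mm

d ≈ 0.2231 mm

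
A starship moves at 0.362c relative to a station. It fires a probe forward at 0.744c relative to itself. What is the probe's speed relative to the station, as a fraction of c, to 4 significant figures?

u ≈ 0.8713c

Relativistic velocity addition: u = (u' + v)/(1 + u'v/c²)
= (0.744 + 0.362)/(1 + 0.744×0.362) = 1.106/1.26933 = 0.8713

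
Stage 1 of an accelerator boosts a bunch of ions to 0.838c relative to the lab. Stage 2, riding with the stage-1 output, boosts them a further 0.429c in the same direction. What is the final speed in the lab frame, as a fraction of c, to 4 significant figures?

Compose boost 2: (0.429 + 0.838)/(1 + 0.429×0.838) = 1.267/1.35950 = 0.9320

u ≈ 0.9320c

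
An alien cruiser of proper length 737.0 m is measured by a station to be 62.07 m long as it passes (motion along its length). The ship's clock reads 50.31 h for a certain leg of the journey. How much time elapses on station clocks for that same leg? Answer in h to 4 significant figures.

Δt ≈ 597.4 h

Length contraction ⇒ γ = L₀/L = 737.0/62.07 = 11.8737
Time dilation: Δt = γτ₀ = 11.8737 × 50.31 h = 597.4 h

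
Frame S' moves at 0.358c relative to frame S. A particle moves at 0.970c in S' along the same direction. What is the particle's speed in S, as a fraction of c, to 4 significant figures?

u ≈ 0.9857c

Relativistic velocity addition: u = (u' + v)/(1 + u'v/c²)
= (0.970 + 0.358)/(1 + 0.970×0.358) = 1.328/1.34726 = 0.9857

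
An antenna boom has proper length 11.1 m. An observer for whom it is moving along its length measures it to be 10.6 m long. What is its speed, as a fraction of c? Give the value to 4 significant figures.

β ≈ 0.2968

γ = L₀/L = 11.1/10.6 = 1.04717
β = √(1 − 1/γ²) = 0.2968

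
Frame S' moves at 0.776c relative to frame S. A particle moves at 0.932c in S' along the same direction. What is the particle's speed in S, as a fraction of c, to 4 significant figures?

u ≈ 0.9912c

Relativistic velocity addition: u = (u' + v)/(1 + u'v/c²)
= (0.932 + 0.776)/(1 + 0.932×0.776) = 1.708/1.72323 = 0.9912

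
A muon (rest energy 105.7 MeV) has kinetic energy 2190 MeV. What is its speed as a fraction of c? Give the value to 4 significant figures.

γ = 1 + K/(m₀c²) = 1 + 2190/105.7 = 21.7190
β = √(1 − 1/γ²) = 0.9989

β ≈ 0.9989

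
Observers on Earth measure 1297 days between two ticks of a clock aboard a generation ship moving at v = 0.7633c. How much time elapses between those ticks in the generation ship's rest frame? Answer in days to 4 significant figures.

γ = 1/√(1 − 0.7633²) = 1.54788
Proper time: τ₀ = Δt/γ = 1297/1.54788 = 837.9 days

τ₀ ≈ 837.9 days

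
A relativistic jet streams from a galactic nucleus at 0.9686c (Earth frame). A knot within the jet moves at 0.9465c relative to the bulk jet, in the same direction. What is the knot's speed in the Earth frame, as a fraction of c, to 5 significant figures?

Relativistic velocity addition: u = (u' + v)/(1 + u'v/c²)
= (0.9465 + 0.9686)/(1 + 0.9465×0.9686) = 1.9151/1.916780 = 0.99912

u ≈ 0.99912c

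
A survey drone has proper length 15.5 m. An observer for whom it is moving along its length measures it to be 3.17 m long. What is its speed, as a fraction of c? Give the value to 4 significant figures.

β ≈ 0.9789

γ = L₀/L = 15.5/3.17 = 4.88959
β = √(1 − 1/γ²) = 0.9789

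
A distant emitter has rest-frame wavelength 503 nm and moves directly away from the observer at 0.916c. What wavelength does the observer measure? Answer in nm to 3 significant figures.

Relativistic Doppler: λ_obs = λ_src √((1+β)/(1−β))
= 503 × √(1.9160/0.084000) = 503 × 4.7759 = 2400 nm

λ_obs ≈ 2400 nm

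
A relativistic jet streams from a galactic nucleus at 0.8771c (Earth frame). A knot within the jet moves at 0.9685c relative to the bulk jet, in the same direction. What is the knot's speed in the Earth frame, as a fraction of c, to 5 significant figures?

Relativistic velocity addition: u = (u' + v)/(1 + u'v/c²)
= (0.9685 + 0.8771)/(1 + 0.9685×0.8771) = 1.8456/1.849471 = 0.99791

u ≈ 0.99791c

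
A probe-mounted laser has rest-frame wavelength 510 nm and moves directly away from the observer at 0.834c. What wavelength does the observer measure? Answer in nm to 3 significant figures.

λ_obs ≈ 1700 nm

Relativistic Doppler: λ_obs = λ_src √((1+β)/(1−β))
= 510 × √(1.8340/0.16600) = 510 × 3.3239 = 1700 nm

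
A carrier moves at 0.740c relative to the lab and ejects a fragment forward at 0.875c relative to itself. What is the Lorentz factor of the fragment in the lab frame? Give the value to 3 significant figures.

u_lab = (0.875 + 0.740)/(1 + 0.875×0.740) = 1.615/1.64750 = 0.980273
γ = 1/√(1 − 0.980273²) = 5.06

γ ≈ 5.06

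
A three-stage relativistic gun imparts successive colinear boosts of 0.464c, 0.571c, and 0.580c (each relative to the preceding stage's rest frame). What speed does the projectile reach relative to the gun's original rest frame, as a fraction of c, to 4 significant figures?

Compose boost 2: (0.571 + 0.464)/(1 + 0.571×0.464) = 1.035/1.26494 = 0.818218
Compose boost 3: (0.580 + 0.818218)/(1 + 0.580×0.818218) = 1.39822/1.47457 = 0.9482

u ≈ 0.9482c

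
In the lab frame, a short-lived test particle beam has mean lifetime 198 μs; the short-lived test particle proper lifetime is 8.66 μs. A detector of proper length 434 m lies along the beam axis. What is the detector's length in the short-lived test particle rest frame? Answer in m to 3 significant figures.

Time dilation ⇒ γ = Δt/τ₀ = 198/8.66 = 22.864
Length contraction: L = L₀/γ = 434/22.864 = 19.0 m

L ≈ 19.0 m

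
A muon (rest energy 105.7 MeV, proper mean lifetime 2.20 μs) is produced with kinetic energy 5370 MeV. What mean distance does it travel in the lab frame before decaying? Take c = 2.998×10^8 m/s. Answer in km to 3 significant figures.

d ≈ 34.2 km

γ = 1 + K/(m₀c²) = 1 + 5370/105.7 = 51.804
β = √(1 − 1/γ²) = 0.99981
Dilated lifetime: γτ₀ = 51.804 × 2.20 μs = 113.97 μs
d = βc·γτ₀ = 0.99981 × (2.998×10^8 m/s) × 0.00011397 s = 34.2 km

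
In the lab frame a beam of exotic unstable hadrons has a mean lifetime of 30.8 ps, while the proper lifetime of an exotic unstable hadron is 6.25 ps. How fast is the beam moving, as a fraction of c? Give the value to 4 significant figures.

β ≈ 0.9792

γ = Δt/τ₀ = 30.8/6.25 = 4.92800
β = √(1 − 1/γ²) = √(1 − 1/4.92800²) = 0.9792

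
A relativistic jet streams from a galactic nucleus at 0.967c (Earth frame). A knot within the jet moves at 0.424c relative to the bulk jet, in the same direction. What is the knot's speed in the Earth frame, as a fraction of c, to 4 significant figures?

Relativistic velocity addition: u = (u' + v)/(1 + u'v/c²)
= (0.424 + 0.967)/(1 + 0.424×0.967) = 1.391/1.41001 = 0.9865

u ≈ 0.9865c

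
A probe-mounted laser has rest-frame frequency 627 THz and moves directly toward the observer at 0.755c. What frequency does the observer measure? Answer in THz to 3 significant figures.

Relativistic Doppler: f_obs = f_src √((1+β)/(1−β))
= 627 × √(1.7550/0.24500) = 627 × 2.6764 = 1680 THz

f_obs ≈ 1680 THz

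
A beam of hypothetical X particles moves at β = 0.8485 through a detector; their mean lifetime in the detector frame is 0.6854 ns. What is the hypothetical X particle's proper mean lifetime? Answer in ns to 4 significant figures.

γ = 1/√(1 − 0.8485²) = 1.88966
Proper time: τ₀ = Δt/γ = 0.6854/1.88966 = 0.3627 ns

τ₀ ≈ 0.3627 ns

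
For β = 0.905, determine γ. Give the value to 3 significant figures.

γ = 1/√(1 − β²) = 1/√(1 − 0.905²) = 1/√(0.18097) = 2.35

γ ≈ 2.35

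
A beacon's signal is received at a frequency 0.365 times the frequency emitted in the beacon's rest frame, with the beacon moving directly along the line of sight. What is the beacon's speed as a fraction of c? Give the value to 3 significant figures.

f_obs/f_src = √((1−β)/(1+β)) = 0.365  ⇒  (1−β)/(1+β) = 0.13322
β = |1 − D²|/(1 + D²) = |1 − 0.13322|/(1 + 0.13322) = 0.765

β ≈ 0.765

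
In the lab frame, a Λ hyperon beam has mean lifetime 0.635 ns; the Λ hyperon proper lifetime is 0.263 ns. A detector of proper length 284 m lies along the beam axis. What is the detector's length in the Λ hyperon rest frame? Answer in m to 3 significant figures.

Time dilation ⇒ γ = Δt/τ₀ = 0.635/0.263 = 2.4144
Length contraction: L = L₀/γ = 284/2.4144 = 118 m

L ≈ 118 m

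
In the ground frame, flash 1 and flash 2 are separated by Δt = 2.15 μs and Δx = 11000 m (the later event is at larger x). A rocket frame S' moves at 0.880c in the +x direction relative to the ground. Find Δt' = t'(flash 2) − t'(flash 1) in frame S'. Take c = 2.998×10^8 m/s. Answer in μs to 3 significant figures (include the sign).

Δt' ≈ -63.5 μs

γ = 1/√(1 − 0.880²) = 2.1054
Δt' = γ(Δt − vΔx/c²) = 2.1054 × (2.15 μs − 0.880×11000 m / (2.998×10^8 m/s))
= 2.1054 × (-30.138 μs) = -63.5 μs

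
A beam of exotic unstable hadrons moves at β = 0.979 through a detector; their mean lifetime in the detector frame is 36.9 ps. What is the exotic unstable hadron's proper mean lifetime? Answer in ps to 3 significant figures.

τ₀ ≈ 7.52 ps

γ = 1/√(1 − 0.979²) = 4.9053
Proper time: τ₀ = Δt/γ = 36.9/4.9053 = 7.52 ps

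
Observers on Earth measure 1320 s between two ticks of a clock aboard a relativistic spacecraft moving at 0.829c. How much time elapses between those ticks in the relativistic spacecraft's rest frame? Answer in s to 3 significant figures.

γ = 1/√(1 − 0.829²) = 1.7881
Proper time: τ₀ = Δt/γ = 1320/1.7881 = 738 s

τ₀ ≈ 738 s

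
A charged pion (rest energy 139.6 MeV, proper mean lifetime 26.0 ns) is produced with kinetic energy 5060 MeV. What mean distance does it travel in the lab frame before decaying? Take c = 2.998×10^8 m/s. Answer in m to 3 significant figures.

γ = 1 + K/(m₀c²) = 1 + 5060/139.6 = 37.246
β = √(1 − 1/γ²) = 0.99964
Dilated lifetime: γτ₀ = 37.246 × 26.0 ns = 968.41 ns
d = βc·γτ₀ = 0.99964 × (2.998×10^8 m/s) × 9.6841×10^-7 s = 290 m

d ≈ 290 m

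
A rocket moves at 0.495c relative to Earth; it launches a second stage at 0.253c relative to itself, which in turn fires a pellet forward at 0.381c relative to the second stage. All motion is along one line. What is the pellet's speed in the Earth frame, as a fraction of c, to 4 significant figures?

Compose boost 2: (0.253 + 0.495)/(1 + 0.253×0.495) = 0.7480/1.12523 = 0.664750
Compose boost 3: (0.381 + 0.664750)/(1 + 0.381×0.664750) = 1.04575/1.25327 = 0.8344

u ≈ 0.8344c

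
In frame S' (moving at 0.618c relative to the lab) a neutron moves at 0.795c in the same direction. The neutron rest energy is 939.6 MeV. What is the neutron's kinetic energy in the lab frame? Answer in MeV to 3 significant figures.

K ≈ 2000 MeV

u_lab = (0.795 + 0.618)/(1 + 0.795×0.618) = 0.947489
γ = 1/√(1 − 0.947489²) = 3.1271
K = (γ − 1)m₀c² = (3.1271 − 1) × 939.6 = 2.1271 × 939.6 = 2000 MeV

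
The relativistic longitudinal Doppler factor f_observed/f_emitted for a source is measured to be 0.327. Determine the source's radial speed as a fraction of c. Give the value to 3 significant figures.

f_obs/f_src = √((1−β)/(1+β)) = 0.327  ⇒  (1−β)/(1+β) = 0.10693
β = |1 − D²|/(1 + D²) = |1 − 0.10693|/(1 + 0.10693) = 0.807

β ≈ 0.807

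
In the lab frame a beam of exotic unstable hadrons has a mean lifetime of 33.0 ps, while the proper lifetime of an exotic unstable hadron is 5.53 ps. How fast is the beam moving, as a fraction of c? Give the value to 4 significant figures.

β ≈ 0.9859

γ = Δt/τ₀ = 33.0/5.53 = 5.96745
β = √(1 − 1/γ²) = √(1 − 1/5.96745²) = 0.9859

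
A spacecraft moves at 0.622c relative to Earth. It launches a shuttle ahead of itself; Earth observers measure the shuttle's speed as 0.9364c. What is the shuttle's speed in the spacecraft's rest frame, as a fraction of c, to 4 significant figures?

Inverse velocity addition: u' = (u − v)/(1 − uv/c²)
= (0.9364 − 0.622)/(1 − 0.9364×0.622) = 0.3144/0.417559 = 0.7529

u' ≈ 0.7529c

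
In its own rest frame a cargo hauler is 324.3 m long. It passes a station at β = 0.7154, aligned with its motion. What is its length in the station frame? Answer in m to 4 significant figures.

L ≈ 226.6 m

γ = 1/√(1 − 0.7154²) = 1.43120
Length contraction: L = L₀/γ = 324.3/1.43120 = 226.6 m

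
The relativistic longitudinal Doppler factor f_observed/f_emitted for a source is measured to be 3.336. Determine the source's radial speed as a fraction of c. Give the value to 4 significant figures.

β ≈ 0.8351

f_obs/f_src = √((1+β)/(1−β)) = 3.336  ⇒  (1+β)/(1−β) = 11.1289
β = |1 − D²|/(1 + D²) = |1 − 11.1289|/(1 + 11.1289) = 0.8351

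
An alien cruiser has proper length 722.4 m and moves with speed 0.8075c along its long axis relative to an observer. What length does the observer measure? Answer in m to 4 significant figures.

γ = 1/√(1 − 0.8075²) = 1.69530
Length contraction: L = L₀/γ = 722.4/1.69530 = 426.1 m

L ≈ 426.1 m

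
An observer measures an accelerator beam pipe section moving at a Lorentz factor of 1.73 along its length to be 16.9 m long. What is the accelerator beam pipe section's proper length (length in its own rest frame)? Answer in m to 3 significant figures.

γ = 1.73 (given)
L₀ = γL = 1.73 × 16.9 = 29.2 m

L₀ ≈ 29.2 m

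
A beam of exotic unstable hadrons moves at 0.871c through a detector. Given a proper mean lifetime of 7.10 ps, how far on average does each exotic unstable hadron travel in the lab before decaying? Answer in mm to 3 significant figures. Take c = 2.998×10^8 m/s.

γ = 1/√(1 − 0.871²) = 2.0355
Dilated lifetime: Δt = γτ₀ = 2.0355 × 7.10 ps = 14.452 ps
d = vΔt = 0.871c × 14.452 ps = 2.6113×10^8 m/s × 1.4452×10^-11 s = 3.77 mm

d ≈ 3.77 mm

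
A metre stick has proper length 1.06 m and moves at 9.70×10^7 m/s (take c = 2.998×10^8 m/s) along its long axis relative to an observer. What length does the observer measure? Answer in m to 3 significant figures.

L ≈ 1.00 m

β = v/c = 9.70×10^7 / 2.998×10^8 = 0.32355
γ = 1/√(1 − 0.32355²) = 1.0568
Length contraction: L = L₀/γ = 1.06/1.0568 = 1.00 m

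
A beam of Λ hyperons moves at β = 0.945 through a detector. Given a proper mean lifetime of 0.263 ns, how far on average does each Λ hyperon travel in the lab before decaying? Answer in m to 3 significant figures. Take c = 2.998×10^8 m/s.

γ = 1/√(1 − 0.945²) = 3.0574
Dilated lifetime: Δt = γτ₀ = 3.0574 × 0.263 ns = 0.80411 ns
d = vΔt = 0.945c × 0.80411 ns = 2.8331×10^8 m/s × 8.0411×10^-10 s = 0.228 m

d ≈ 0.228 m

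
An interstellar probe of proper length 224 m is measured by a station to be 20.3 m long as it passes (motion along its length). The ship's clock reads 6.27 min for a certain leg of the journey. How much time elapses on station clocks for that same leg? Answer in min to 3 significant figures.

Length contraction ⇒ γ = L₀/L = 224/20.3 = 11.034
Time dilation: Δt = γτ₀ = 11.034 × 6.27 min = 69.2 min

Δt ≈ 69.2 min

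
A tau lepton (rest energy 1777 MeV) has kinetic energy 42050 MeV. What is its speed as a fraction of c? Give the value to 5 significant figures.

γ = 1 + K/(m₀c²) = 1 + 42050/1777 = 24.66348
β = √(1 − 1/γ²) = 0.99918

β ≈ 0.99918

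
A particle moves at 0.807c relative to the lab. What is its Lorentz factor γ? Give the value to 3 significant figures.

γ ≈ 1.69

γ = 1/√(1 − β²) = 1/√(1 − 0.807²) = 1/√(0.34875) = 1.69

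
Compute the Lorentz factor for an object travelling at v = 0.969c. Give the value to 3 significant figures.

γ ≈ 4.05

γ = 1/√(1 − β²) = 1/√(1 − 0.969²) = 1/√(0.061039) = 4.05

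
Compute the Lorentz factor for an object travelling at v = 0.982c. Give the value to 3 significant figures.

γ = 1/√(1 − β²) = 1/√(1 − 0.982²) = 1/√(0.035676) = 5.29

γ ≈ 5.29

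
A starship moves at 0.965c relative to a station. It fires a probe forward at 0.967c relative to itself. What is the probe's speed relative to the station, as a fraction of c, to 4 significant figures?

Relativistic velocity addition: u = (u' + v)/(1 + u'v/c²)
= (0.967 + 0.965)/(1 + 0.967×0.965) = 1.932/1.93315 = 0.9994

u ≈ 0.9994c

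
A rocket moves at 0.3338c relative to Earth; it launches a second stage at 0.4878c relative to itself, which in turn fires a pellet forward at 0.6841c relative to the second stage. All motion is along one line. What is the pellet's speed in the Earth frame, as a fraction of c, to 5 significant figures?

u ≈ 0.93751c

Compose boost 2: (0.4878 + 0.3338)/(1 + 0.4878×0.3338) = 0.82160/1.162828 = 0.7065536
Compose boost 3: (0.6841 + 0.7065536)/(1 + 0.6841×0.7065536) = 1.390654/1.483353 = 0.93751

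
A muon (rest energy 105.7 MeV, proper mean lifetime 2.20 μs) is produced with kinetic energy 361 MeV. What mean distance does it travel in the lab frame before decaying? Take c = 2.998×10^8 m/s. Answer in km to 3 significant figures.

γ = 1 + K/(m₀c²) = 1 + 361/105.7 = 4.4153
β = √(1 − 1/γ²) = 0.97401
Dilated lifetime: γτ₀ = 4.4153 × 2.20 μs = 9.7137 μs
d = βc·γτ₀ = 0.97401 × (2.998×10^8 m/s) × 9.7137×10^-6 s = 2.84 km

d ≈ 2.84 km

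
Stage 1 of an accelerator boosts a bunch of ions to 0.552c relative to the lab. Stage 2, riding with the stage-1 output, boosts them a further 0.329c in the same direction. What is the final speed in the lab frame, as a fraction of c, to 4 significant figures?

u ≈ 0.7456c

Compose boost 2: (0.329 + 0.552)/(1 + 0.329×0.552) = 0.8810/1.18161 = 0.7456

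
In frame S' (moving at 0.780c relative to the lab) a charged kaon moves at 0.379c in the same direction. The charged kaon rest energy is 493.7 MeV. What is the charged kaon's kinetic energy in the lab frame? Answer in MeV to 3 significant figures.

K ≈ 611 MeV

u_lab = (0.379 + 0.780)/(1 + 0.379×0.780) = 0.894552
γ = 1/√(1 − 0.894552²) = 2.2373
K = (γ − 1)m₀c² = (2.2373 − 1) × 493.7 = 1.2373 × 493.7 = 611 MeV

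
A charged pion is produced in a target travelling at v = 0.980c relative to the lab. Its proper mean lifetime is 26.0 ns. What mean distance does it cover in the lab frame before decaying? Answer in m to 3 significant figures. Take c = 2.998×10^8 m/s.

γ = 1/√(1 − 0.980²) = 5.0252
Dilated lifetime: Δt = γτ₀ = 5.0252 × 26.0 ns = 130.65 ns
d = vΔt = 0.980c × 130.65 ns = 2.9380×10^8 m/s × 1.3065×10^-7 s = 38.4 m

d ≈ 38.4 m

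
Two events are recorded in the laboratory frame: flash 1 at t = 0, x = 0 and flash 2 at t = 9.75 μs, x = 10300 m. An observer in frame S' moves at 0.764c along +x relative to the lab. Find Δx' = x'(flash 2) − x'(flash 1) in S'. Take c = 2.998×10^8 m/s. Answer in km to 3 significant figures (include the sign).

Δx' ≈ 12.5 km

γ = 1/√(1 − 0.764²) = 1.5499
Δx' = γ(Δx − vΔt) = 1.5499 × (10300 m − 0.764×(2.998×10^8 m/s)×9.75×10^-6 s)
= 1.5499 × (8066.8 m) = 12.5 km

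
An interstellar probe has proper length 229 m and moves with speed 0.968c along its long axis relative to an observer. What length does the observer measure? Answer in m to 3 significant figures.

γ = 1/√(1 − 0.968²) = 3.9849
Length contraction: L = L₀/γ = 229/3.9849 = 57.5 m

L ≈ 57.5 m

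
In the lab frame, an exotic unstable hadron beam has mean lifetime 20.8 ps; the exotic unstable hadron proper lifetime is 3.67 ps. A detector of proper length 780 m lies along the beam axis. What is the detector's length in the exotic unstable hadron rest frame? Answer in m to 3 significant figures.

L ≈ 138 m

Time dilation ⇒ γ = Δt/τ₀ = 20.8/3.67 = 5.6676
Length contraction: L = L₀/γ = 780/5.6676 = 138 m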